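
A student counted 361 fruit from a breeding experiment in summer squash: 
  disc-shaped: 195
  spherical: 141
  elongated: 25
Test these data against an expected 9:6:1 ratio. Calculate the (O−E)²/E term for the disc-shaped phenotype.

Expected counts for N = 361 under a 9:6:1 ratio (total parts = 16):
  disc-shaped: 361 × 9/16 = 203.0625
  spherical: 361 × 6/16 = 135.375
  elongated: 361 × 1/16 = 22.5625
Contribution of disc-shaped: (195 − 203.0625)² / 203.0625 = 0.3201

0.320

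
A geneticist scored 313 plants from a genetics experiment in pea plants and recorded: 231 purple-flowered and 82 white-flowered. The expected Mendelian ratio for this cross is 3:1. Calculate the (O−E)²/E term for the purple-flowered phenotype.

Under the 3:1 hypothesis (Σ ratio = 4, N = 313):
  purple-flowered: 313 × 3/4 = 234.75
  white-flowered: 313 × 1/4 = 78.25
Contribution of purple-flowered: (231 − 234.75)² / 234.75 = 0.0599

0.060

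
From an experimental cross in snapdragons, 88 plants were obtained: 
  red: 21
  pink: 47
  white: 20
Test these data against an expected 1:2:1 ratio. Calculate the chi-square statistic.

Expected counts for N = 88 under a 1:2:1 ratio (total parts = 4):
  red: 88 × 1/4 = 22
  pink: 88 × 2/4 = 44
  white: 88 × 1/4 = 22
χ² = Σ (O − E)² / E
  red: (21 − 22)² / 22 = 0.0455
  pink: (47 − 44)² / 44 = 0.2045
  white: (20 − 22)² / 22 = 0.1818
χ² = 0.0455 + 0.2045 + 0.1818 = 0.4318 ≈ 0.432

0.432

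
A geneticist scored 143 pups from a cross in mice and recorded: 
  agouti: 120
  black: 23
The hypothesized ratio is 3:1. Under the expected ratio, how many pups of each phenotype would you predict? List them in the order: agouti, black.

107.25, 35.75

The 3:1 ratio has 4 parts, so with N = 143 the expected counts are:
  agouti: 143 × 3/4 = 107.25
  black: 143 × 1/4 = 35.75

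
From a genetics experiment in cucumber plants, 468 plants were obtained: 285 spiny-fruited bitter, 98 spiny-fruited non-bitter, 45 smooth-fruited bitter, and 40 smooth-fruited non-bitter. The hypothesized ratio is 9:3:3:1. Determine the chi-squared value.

Total ratio parts = 16. Expected numbers out of 468:
  spiny-fruited bitter: 468 × 9/16 = 263.25
  spiny-fruited non-bitter: 468 × 3/16 = 87.75
  smooth-fruited bitter: 468 × 3/16 = 87.75
  smooth-fruited non-bitter: 468 × 1/16 = 29.25
χ² = Σ (O − E)² / E
  spiny-fruited bitter: (285 − 263.25)² / 263.25 = 1.7970
  spiny-fruited non-bitter: (98 − 87.75)² / 87.75 = 1.1973
  smooth-fruited bitter: (45 − 87.75)² / 87.75 = 20.8269
  smooth-fruited non-bitter: (40 − 29.25)² / 29.25 = 3.9509
χ² = 1.7970 + 1.1973 + 20.8269 + 3.9509 = 27.7721 ≈ 27.772

27.772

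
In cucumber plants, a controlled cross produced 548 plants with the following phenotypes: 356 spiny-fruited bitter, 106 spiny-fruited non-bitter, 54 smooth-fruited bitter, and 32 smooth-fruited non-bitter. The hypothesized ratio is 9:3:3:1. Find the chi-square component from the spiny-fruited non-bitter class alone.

0.103

Total ratio parts = 16. Expected numbers out of 548:
  spiny-fruited bitter: 548 × 9/16 = 308.25
  spiny-fruited non-bitter: 548 × 3/16 = 102.75
  smooth-fruited bitter: 548 × 3/16 = 102.75
  smooth-fruited non-bitter: 548 × 1/16 = 34.25
Contribution of spiny-fruited non-bitter: (106 − 102.75)² / 102.75 = 0.1028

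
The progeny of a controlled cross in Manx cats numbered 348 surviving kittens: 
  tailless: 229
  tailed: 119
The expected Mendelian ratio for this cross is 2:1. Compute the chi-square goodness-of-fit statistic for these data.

0.116

Expected counts for N = 348 under a 2:1 ratio (total parts = 3):
  tailless: 348 × 2/3 = 232
  tailed: 348 × 1/3 = 116
χ² = Σ (O − E)² / E
  tailless: (229 − 232)² / 232 = 0.0388
  tailed: (119 − 116)² / 116 = 0.0776
χ² = 0.0388 + 0.0776 = 0.1164 ≈ 0.116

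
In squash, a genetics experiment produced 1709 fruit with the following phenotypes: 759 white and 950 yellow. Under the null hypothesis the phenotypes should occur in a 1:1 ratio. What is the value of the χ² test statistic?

21.346

Total ratio parts = 2. Expected numbers out of 1709:
  white: 1709 × 1/2 = 854.5
  yellow: 1709 × 1/2 = 854.5
χ² = Σ (O − E)² / E
  white: (759 − 854.5)² / 854.5 = 10.6732
  yellow: (950 − 854.5)² / 854.5 = 10.6732
χ² = 10.6732 + 10.6732 = 21.3464 ≈ 21.346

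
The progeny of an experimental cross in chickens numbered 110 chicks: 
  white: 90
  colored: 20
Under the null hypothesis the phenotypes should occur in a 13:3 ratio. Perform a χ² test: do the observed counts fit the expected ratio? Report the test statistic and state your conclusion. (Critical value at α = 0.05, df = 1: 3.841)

Expected counts for N = 110 under a 13:3 ratio (total parts = 16):
  white: 110 × 13/16 = 89.375
  colored: 110 × 3/16 = 20.625
χ² = Σ (O − E)² / E
  white: (90 − 89.375)² / 89.375 = 0.0044
  colored: (20 − 20.625)² / 20.625 = 0.0189
χ² = 0.0044 + 0.0189 = 0.0233 ≈ 0.023
Degrees of freedom = 2 − 1 = 1; critical value at α = 0.05 is 3.841.
Since 0.023 < 3.841, we fail to reject the null hypothesis — the data are consistent with the 13:3 ratio.

0.023; consistent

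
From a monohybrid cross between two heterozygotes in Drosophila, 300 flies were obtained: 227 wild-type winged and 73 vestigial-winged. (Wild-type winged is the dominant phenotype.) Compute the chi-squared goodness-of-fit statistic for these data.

0.071

For a monohybrid cross between heterozygotes with complete dominance, the expected phenotypic ratio is 3:1.
Expected counts for N = 300 under a 3:1 ratio (total parts = 4):
  wild-type winged: 300 × 3/4 = 225
  vestigial-winged: 300 × 1/4 = 75
χ² = Σ (O − E)² / E
  wild-type winged: (227 − 225)² / 225 = 0.0178
  vestigial-winged: (73 − 75)² / 75 = 0.0533
χ² = 0.0178 + 0.0533 = 0.0711 ≈ 0.071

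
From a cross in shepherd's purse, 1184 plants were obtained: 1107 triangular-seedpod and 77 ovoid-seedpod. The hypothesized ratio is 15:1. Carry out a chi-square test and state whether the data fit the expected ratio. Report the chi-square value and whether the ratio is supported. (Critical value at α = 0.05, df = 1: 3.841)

0.130; consistent

Expected counts for N = 1184 under a 15:1 ratio (total parts = 16):
  triangular-seedpod: 1184 × 15/16 = 1110
  ovoid-seedpod: 1184 × 1/16 = 74
χ² = Σ (O − E)² / E
  triangular-seedpod: (1107 − 1110)² / 1110 = 0.0081
  ovoid-seedpod: (77 − 74)² / 74 = 0.1216
χ² = 0.0081 + 0.1216 = 0.1297 ≈ 0.130
Degrees of freedom = 2 − 1 = 1; critical value at α = 0.05 is 3.841.
Since 0.130 < 3.841, we fail to reject the null hypothesis — the data are consistent with the 15:1 ratio.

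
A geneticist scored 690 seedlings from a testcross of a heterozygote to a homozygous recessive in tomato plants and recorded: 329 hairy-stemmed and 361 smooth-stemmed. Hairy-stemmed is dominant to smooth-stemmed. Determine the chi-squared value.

1.484

A testcross of a heterozygote (Aa × aa) gives a 1:1 phenotypic ratio.
Expected counts for N = 690 under a 1:1 ratio (total parts = 2):
  hairy-stemmed: 690 × 1/2 = 345
  smooth-stemmed: 690 × 1/2 = 345
χ² = Σ (O − E)² / E
  hairy-stemmed: (329 − 345)² / 345 = 0.7420
  smooth-stemmed: (361 − 345)² / 345 = 0.7420
χ² = 0.7420 + 0.7420 = 1.484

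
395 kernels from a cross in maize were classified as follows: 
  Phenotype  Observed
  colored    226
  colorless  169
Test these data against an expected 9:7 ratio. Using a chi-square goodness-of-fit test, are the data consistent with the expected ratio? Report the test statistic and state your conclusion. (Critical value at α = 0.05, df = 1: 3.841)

Under the 9:7 hypothesis (Σ ratio = 16, N = 395):
  colored: 395 × 9/16 = 222.1875
  colorless: 395 × 7/16 = 172.8125
χ² = Σ (O − E)² / E
  colored: (226 − 222.1875)² / 222.1875 = 0.0654
  colorless: (169 − 172.8125)² / 172.8125 = 0.0841
χ² = 0.0654 + 0.0841 = 0.1495 ≈ 0.150
Degrees of freedom = 2 − 1 = 1; critical value at α = 0.05 is 3.841.
Since 0.150 < 3.841, we fail to reject the null hypothesis — the data are consistent with the 9:7 ratio.

0.150; consistent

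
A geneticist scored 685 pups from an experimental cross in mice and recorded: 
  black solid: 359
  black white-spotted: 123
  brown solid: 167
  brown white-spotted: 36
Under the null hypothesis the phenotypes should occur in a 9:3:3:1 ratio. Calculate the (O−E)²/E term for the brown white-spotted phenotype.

1.084

Under the 9:3:3:1 hypothesis (Σ ratio = 16, N = 685):
  black solid: 685 × 9/16 = 385.3125
  black white-spotted: 685 × 3/16 = 128.4375
  brown solid: 685 × 3/16 = 128.4375
  brown white-spotted: 685 × 1/16 = 42.8125
Contribution of brown white-spotted: (36 − 42.8125)² / 42.8125 = 1.0840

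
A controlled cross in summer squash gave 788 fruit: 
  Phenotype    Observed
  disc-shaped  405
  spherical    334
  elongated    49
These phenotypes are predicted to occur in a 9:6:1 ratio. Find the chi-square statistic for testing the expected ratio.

8.318

Total ratio parts = 16. Expected numbers out of 788:
  disc-shaped: 788 × 9/16 = 443.25
  spherical: 788 × 6/16 = 295.5
  elongated: 788 × 1/16 = 49.25
χ² = Σ (O − E)² / E
  disc-shaped: (405 − 443.25)² / 443.25 = 3.3008
  spherical: (334 − 295.5)² / 295.5 = 5.0161
  elongated: (49 − 49.25)² / 49.25 = 0.0013
χ² = 3.3008 + 5.0161 + 0.0013 = 8.3182 ≈ 8.318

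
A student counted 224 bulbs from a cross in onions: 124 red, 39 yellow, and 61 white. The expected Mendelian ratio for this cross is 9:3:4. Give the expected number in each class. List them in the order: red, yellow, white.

Expected counts for N = 224 under a 9:3:4 ratio (total parts = 16):
  red: 224 × 9/16 = 126
  yellow: 224 × 3/16 = 42
  white: 224 × 4/16 = 56

126, 42, 56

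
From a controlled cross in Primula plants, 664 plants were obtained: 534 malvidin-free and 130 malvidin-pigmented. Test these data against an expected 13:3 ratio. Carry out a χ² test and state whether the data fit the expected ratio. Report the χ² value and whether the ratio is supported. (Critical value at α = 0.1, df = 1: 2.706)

0.299; consistent

Under the 13:3 hypothesis (Σ ratio = 16, N = 664):
  malvidin-free: 664 × 13/16 = 539.5
  malvidin-pigmented: 664 × 3/16 = 124.5
χ² = Σ (O − E)² / E
  malvidin-free: (534 − 539.5)² / 539.5 = 0.0561
  malvidin-pigmented: (130 − 124.5)² / 124.5 = 0.2430
χ² = 0.0561 + 0.2430 = 0.2991 ≈ 0.299
Degrees of freedom = 2 − 1 = 1; critical value at α = 0.1 is 2.706.
Since 0.299 < 2.706, we fail to reject the null hypothesis — the data are consistent with the 13:3 ratio.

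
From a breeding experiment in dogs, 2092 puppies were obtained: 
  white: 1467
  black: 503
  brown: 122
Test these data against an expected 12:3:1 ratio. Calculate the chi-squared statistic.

Under the 12:3:1 hypothesis (Σ ratio = 16, N = 2092):
  white: 2092 × 12/16 = 1569
  black: 2092 × 3/16 = 392.25
  brown: 2092 × 1/16 = 130.75
χ² = Σ (O − E)² / E
  white: (1467 − 1569)² / 1569 = 6.6310
  black: (503 − 392.25)² / 392.25 = 31.2698
  brown: (122 − 130.75)² / 130.75 = 0.5856
χ² = 6.6310 + 31.2698 + 0.5856 = 38.4864 ≈ 38.486

38.486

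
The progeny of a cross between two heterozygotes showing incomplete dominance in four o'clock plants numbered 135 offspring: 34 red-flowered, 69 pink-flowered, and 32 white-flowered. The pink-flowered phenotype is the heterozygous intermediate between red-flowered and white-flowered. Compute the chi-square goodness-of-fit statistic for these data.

With incomplete dominance, a heterozygote × heterozygote cross gives a 1:2:1 phenotypic ratio.
Total ratio parts = 4. Expected numbers out of 135:
  red-flowered: 135 × 1/4 = 33.75
  pink-flowered: 135 × 2/4 = 67.5
  white-flowered: 135 × 1/4 = 33.75
χ² = Σ (O − E)² / E
  red-flowered: (34 − 33.75)² / 33.75 = 0.0019
  pink-flowered: (69 − 67.5)² / 67.5 = 0.0333
  white-flowered: (32 − 33.75)² / 33.75 = 0.0907
χ² = 0.0019 + 0.0333 + 0.0907 = 0.1259 ≈ 0.126

0.126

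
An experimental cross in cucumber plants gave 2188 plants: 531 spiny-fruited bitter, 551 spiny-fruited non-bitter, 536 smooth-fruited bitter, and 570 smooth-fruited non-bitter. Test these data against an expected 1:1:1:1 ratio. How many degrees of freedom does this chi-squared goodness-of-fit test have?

3

A goodness-of-fit test with 4 phenotype classes has df = 4 − 1 = 3.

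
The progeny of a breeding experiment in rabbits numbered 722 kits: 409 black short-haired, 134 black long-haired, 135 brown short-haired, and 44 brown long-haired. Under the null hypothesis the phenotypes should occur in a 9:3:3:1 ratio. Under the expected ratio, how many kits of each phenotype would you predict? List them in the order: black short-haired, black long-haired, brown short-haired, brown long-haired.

406.125, 135.375, 135.375, 45.125

Total ratio parts = 16. Expected numbers out of 722:
  black short-haired: 722 × 9/16 = 406.125
  black long-haired: 722 × 3/16 = 135.375
  brown short-haired: 722 × 3/16 = 135.375
  brown long-haired: 722 × 1/16 = 45.125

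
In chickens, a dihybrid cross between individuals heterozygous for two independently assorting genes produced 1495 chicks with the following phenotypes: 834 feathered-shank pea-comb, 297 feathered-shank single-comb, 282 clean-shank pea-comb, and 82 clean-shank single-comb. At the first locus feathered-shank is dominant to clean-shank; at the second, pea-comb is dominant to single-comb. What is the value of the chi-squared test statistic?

A dihybrid F₂ with independent assortment and complete dominance at both loci gives a 9:3:3:1 phenotypic ratio.
The 9:3:3:1 ratio has 16 parts, so with N = 1495 the expected counts are:
  feathered-shank pea-comb: 1495 × 9/16 = 840.9375
  feathered-shank single-comb: 1495 × 3/16 = 280.3125
  clean-shank pea-comb: 1495 × 3/16 = 280.3125
  clean-shank single-comb: 1495 × 1/16 = 93.4375
χ² = Σ (O − E)² / E
  feathered-shank pea-comb: (834 − 840.9375)² / 840.9375 = 0.0572
  feathered-shank single-comb: (297 − 280.3125)² / 280.3125 = 0.9934
  clean-shank pea-comb: (282 − 280.3125)² / 280.3125 = 0.0102
  clean-shank single-comb: (82 − 93.4375)² / 93.4375 = 1.4000
χ² = 0.0572 + 0.9934 + 0.0102 + 1.4000 = 2.4608 ≈ 2.461

2.461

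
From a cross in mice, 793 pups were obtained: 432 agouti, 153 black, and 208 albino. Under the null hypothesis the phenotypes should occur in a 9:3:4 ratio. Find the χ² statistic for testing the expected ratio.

1.048

Expected counts for N = 793 under a 9:3:4 ratio (total parts = 16):
  agouti: 793 × 9/16 = 446.0625
  black: 793 × 3/16 = 148.6875
  albino: 793 × 4/16 = 198.25
χ² = Σ (O − E)² / E
  agouti: (432 − 446.0625)² / 446.0625 = 0.4433
  black: (153 − 148.6875)² / 148.6875 = 0.1251
  albino: (208 − 198.25)² / 198.25 = 0.4795
χ² = 0.4433 + 0.1251 + 0.4795 = 1.0479 ≈ 1.048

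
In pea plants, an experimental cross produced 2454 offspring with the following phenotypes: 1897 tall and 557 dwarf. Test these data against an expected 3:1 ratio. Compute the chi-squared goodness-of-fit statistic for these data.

The 3:1 ratio has 4 parts, so with N = 2454 the expected counts are:
  tall: 2454 × 3/4 = 1840.5
  dwarf: 2454 × 1/4 = 613.5
χ² = Σ (O − E)² / E
  tall: (1897 − 1840.5)² / 1840.5 = 1.7344
  dwarf: (557 − 613.5)² / 613.5 = 5.2033
χ² = 1.7344 + 5.2033 = 6.9377 ≈ 6.938

6.938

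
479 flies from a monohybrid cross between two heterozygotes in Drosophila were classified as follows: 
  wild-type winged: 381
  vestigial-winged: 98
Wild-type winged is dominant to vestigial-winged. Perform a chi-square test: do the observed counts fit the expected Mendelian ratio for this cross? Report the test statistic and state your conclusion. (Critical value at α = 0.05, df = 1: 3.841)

5.267; not consistent

For a monohybrid cross between heterozygotes with complete dominance, the expected phenotypic ratio is 3:1.
Under the 3:1 hypothesis (Σ ratio = 4, N = 479):
  wild-type winged: 479 × 3/4 = 359.25
  vestigial-winged: 479 × 1/4 = 119.75
χ² = Σ (O − E)² / E
  wild-type winged: (381 − 359.25)² / 359.25 = 1.3168
  vestigial-winged: (98 − 119.75)² / 119.75 = 3.9504
χ² = 1.3168 + 3.9504 = 5.2672 ≈ 5.267
Degrees of freedom = 2 − 1 = 1; critical value at α = 0.05 is 3.841.
Since 5.267 > 3.841, we reject the null hypothesis — the data do not fit the 3:1 ratio.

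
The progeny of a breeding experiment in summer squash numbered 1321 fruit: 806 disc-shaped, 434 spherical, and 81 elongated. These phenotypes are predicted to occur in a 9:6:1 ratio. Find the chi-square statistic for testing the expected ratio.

12.965

Total ratio parts = 16. Expected numbers out of 1321:
  disc-shaped: 1321 × 9/16 = 743.0625
  spherical: 1321 × 6/16 = 495.375
  elongated: 1321 × 1/16 = 82.5625
χ² = Σ (O − E)² / E
  disc-shaped: (806 − 743.0625)² / 743.0625 = 5.3308
  spherical: (434 − 495.375)² / 495.375 = 7.6041
  elongated: (81 − 82.5625)² / 82.5625 = 0.0296
χ² = 5.3308 + 7.6041 + 0.0296 = 12.9645 ≈ 12.965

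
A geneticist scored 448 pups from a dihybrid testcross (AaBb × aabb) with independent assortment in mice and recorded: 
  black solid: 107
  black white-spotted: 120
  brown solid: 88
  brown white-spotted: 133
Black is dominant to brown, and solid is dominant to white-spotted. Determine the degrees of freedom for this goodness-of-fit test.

A dihybrid testcross with independent assortment gives a 1:1:1:1 ratio.
A goodness-of-fit test with 4 phenotype classes has df = 4 − 1 = 3.

3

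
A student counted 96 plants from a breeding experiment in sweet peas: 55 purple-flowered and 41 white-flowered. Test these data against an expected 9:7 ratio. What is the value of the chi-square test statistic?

The 9:7 ratio has 16 parts, so with N = 96 the expected counts are:
  purple-flowered: 96 × 9/16 = 54
  white-flowered: 96 × 7/16 = 42
χ² = Σ (O − E)² / E
  purple-flowered: (55 − 54)² / 54 = 0.0185
  white-flowered: (41 − 42)² / 42 = 0.0238
χ² = 0.0185 + 0.0238 = 0.0423 ≈ 0.042

0.042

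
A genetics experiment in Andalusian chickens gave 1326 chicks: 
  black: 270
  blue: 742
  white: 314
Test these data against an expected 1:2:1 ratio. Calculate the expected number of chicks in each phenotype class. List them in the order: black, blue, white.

Expected counts for N = 1326 under a 1:2:1 ratio (total parts = 4):
  black: 1326 × 1/4 = 331.5
  blue: 1326 × 2/4 = 663
  white: 1326 × 1/4 = 331.5

331.5, 663, 331.5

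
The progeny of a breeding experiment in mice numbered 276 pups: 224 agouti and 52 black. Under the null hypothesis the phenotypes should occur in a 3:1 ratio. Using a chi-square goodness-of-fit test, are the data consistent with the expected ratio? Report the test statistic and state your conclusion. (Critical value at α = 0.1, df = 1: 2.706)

5.585; not consistent

Under the 3:1 hypothesis (Σ ratio = 4, N = 276):
  agouti: 276 × 3/4 = 207
  black: 276 × 1/4 = 69
χ² = Σ (O − E)² / E
  agouti: (224 − 207)² / 207 = 1.3961
  black: (52 − 69)² / 69 = 4.1884
χ² = 1.3961 + 4.1884 = 5.5845 ≈ 5.585
Degrees of freedom = 2 − 1 = 1; critical value at α = 0.1 is 2.706.
Since 5.585 > 2.706, we reject the null hypothesis — the data do not fit the 3:1 ratio.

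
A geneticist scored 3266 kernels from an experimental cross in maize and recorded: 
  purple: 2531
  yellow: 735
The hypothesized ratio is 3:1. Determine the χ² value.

Total ratio parts = 4. Expected numbers out of 3266:
  purple: 3266 × 3/4 = 2449.5
  yellow: 3266 × 1/4 = 816.5
χ² = Σ (O − E)² / E
  purple: (2531 − 2449.5)² / 2449.5 = 2.7117
  yellow: (735 − 816.5)² / 816.5 = 8.1350
χ² = 2.7117 + 8.1350 = 10.8467 ≈ 10.847

10.847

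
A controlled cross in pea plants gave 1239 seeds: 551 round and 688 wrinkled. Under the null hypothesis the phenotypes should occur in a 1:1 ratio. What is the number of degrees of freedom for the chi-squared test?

1

A goodness-of-fit test with 2 phenotype classes has df = 2 − 1 = 1.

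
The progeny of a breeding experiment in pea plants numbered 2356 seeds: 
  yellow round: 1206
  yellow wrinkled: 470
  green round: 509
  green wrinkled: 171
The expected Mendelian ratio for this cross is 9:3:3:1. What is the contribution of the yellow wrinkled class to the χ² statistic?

1.807

Expected counts for N = 2356 under a 9:3:3:1 ratio (total parts = 16):
  yellow round: 2356 × 9/16 = 1325.25
  yellow wrinkled: 2356 × 3/16 = 441.75
  green round: 2356 × 3/16 = 441.75
  green wrinkled: 2356 × 1/16 = 147.25
Contribution of yellow wrinkled: (470 − 441.75)² / 441.75 = 1.8066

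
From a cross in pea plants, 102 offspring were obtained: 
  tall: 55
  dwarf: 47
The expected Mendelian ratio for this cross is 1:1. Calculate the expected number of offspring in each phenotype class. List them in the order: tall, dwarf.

Under the 1:1 hypothesis (Σ ratio = 2, N = 102):
  tall: 102 × 1/2 = 51
  dwarf: 102 × 1/2 = 51

51, 51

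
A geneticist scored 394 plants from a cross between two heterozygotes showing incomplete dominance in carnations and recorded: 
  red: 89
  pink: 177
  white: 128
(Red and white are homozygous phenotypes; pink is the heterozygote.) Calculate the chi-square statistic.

With incomplete dominance, a heterozygote × heterozygote cross gives a 1:2:1 phenotypic ratio.
Under the 1:2:1 hypothesis (Σ ratio = 4, N = 394):
  red: 394 × 1/4 = 98.5
  pink: 394 × 2/4 = 197
  white: 394 × 1/4 = 98.5
χ² = Σ (O − E)² / E
  red: (89 − 98.5)² / 98.5 = 0.9162
  pink: (177 − 197)² / 197 = 2.0305
  white: (128 − 98.5)² / 98.5 = 8.8350
χ² = 0.9162 + 2.0305 + 8.8350 = 11.7817 ≈ 11.782

11.782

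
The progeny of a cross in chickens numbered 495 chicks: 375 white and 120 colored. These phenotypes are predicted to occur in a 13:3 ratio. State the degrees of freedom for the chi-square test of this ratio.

A goodness-of-fit test with 2 phenotype classes has df = 2 − 1 = 1.

1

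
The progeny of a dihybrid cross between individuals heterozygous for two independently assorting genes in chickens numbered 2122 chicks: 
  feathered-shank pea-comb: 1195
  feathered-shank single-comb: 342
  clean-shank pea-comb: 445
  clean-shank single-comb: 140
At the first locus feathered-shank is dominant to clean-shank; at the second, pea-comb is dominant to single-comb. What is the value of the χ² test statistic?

13.840

A dihybrid F₂ with independent assortment and complete dominance at both loci gives a 9:3:3:1 phenotypic ratio.
The 9:3:3:1 ratio has 16 parts, so with N = 2122 the expected counts are:
  feathered-shank pea-comb: 2122 × 9/16 = 1193.625
  feathered-shank single-comb: 2122 × 3/16 = 397.875
  clean-shank pea-comb: 2122 × 3/16 = 397.875
  clean-shank single-comb: 2122 × 1/16 = 132.625
χ² = Σ (O − E)² / E
  feathered-shank pea-comb: (1195 − 1193.625)² / 1193.625 = 0.0016
  feathered-shank single-comb: (342 − 397.875)² / 397.875 = 7.8467
  clean-shank pea-comb: (445 − 397.875)² / 397.875 = 5.5816
  clean-shank single-comb: (140 − 132.625)² / 132.625 = 0.4101
χ² = 0.0016 + 7.8467 + 5.5816 + 0.4101 = 13.840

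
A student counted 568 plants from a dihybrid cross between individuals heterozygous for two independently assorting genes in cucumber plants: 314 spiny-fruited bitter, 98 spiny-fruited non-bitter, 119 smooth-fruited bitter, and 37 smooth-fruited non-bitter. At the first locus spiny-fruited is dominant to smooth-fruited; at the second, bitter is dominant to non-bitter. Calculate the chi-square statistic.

2.304

A dihybrid F₂ with independent assortment and complete dominance at both loci gives a 9:3:3:1 phenotypic ratio.
Under the 9:3:3:1 hypothesis (Σ ratio = 16, N = 568):
  spiny-fruited bitter: 568 × 9/16 = 319.5
  spiny-fruited non-bitter: 568 × 3/16 = 106.5
  smooth-fruited bitter: 568 × 3/16 = 106.5
  smooth-fruited non-bitter: 568 × 1/16 = 35.5
χ² = Σ (O − E)² / E
  spiny-fruited bitter: (314 − 319.5)² / 319.5 = 0.0947
  spiny-fruited non-bitter: (98 − 106.5)² / 106.5 = 0.6784
  smooth-fruited bitter: (119 − 106.5)² / 106.5 = 1.4671
  smooth-fruited non-bitter: (37 − 35.5)² / 35.5 = 0.0634
χ² = 0.0947 + 0.6784 + 1.4671 + 0.0634 = 2.3036 ≈ 2.304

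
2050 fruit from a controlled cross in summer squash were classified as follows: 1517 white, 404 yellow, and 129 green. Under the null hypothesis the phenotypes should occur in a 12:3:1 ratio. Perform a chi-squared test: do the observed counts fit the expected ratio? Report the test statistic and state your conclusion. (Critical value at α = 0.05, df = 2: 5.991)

The 12:3:1 ratio has 16 parts, so with N = 2050 the expected counts are:
  white: 2050 × 12/16 = 1537.5
  yellow: 2050 × 3/16 = 384.375
  green: 2050 × 1/16 = 128.125
χ² = Σ (O − E)² / E
  white: (1517 − 1537.5)² / 1537.5 = 0.2733
  yellow: (404 − 384.375)² / 384.375 = 1.0020
  green: (129 − 128.125)² / 128.125 = 0.0060
χ² = 0.2733 + 1.0020 + 0.0060 = 1.2813 ≈ 1.281
Degrees of freedom = 3 − 1 = 2; critical value at α = 0.05 is 5.991.
Since 1.281 < 5.991, we fail to reject the null hypothesis — the data are consistent with the 12:3:1 ratio.

1.281; consistent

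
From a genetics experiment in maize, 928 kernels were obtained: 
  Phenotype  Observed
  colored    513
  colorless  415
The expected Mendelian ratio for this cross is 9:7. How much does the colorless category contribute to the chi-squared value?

0.200

Total ratio parts = 16. Expected numbers out of 928:
  colored: 928 × 9/16 = 522
  colorless: 928 × 7/16 = 406
Contribution of colorless: (415 − 406)² / 406 = 0.1995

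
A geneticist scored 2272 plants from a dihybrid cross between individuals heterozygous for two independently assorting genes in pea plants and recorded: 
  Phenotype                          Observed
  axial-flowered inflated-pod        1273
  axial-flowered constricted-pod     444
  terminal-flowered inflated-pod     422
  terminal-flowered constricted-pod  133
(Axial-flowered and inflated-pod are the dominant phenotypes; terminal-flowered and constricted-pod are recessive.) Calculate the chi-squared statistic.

A dihybrid F₂ with independent assortment and complete dominance at both loci gives a 9:3:3:1 phenotypic ratio.
The 9:3:3:1 ratio has 16 parts, so with N = 2272 the expected counts are:
  axial-flowered inflated-pod: 2272 × 9/16 = 1278
  axial-flowered constricted-pod: 2272 × 3/16 = 426
  terminal-flowered inflated-pod: 2272 × 3/16 = 426
  terminal-flowered constricted-pod: 2272 × 1/16 = 142
χ² = Σ (O − E)² / E
  axial-flowered inflated-pod: (1273 − 1278)² / 1278 = 0.0196
  axial-flowered constricted-pod: (444 − 426)² / 426 = 0.7606
  terminal-flowered inflated-pod: (422 − 426)² / 426 = 0.0376
  terminal-flowered constricted-pod: (133 − 142)² / 142 = 0.5704
χ² = 0.0196 + 0.7606 + 0.0376 + 0.5704 = 1.3882 ≈ 1.388

1.388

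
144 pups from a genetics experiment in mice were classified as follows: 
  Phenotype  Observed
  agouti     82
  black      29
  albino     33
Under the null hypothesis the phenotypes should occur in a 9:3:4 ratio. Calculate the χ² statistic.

Total ratio parts = 16. Expected numbers out of 144:
  agouti: 144 × 9/16 = 81
  black: 144 × 3/16 = 27
  albino: 144 × 4/16 = 36
χ² = Σ (O − E)² / E
  agouti: (82 − 81)² / 81 = 0.0123
  black: (29 − 27)² / 27 = 0.1481
  albino: (33 − 36)² / 36 = 0.2500
χ² = 0.0123 + 0.1481 + 0.2500 = 0.4104 ≈ 0.410

0.410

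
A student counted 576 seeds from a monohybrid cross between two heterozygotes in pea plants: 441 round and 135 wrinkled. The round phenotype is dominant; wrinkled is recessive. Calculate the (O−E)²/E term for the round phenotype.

For a monohybrid cross between heterozygotes with complete dominance, the expected phenotypic ratio is 3:1.
Total ratio parts = 4. Expected numbers out of 576:
  round: 576 × 3/4 = 432
  wrinkled: 576 × 1/4 = 144
Contribution of round: (441 − 432)² / 432 = 0.1875

0.188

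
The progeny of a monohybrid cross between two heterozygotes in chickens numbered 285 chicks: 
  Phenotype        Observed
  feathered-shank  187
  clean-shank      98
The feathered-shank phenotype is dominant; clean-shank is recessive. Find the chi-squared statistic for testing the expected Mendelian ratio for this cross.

For a monohybrid cross between heterozygotes with complete dominance, the expected phenotypic ratio is 3:1.
The 3:1 ratio has 4 parts, so with N = 285 the expected counts are:
  feathered-shank: 285 × 3/4 = 213.75
  clean-shank: 285 × 1/4 = 71.25
χ² = Σ (O − E)² / E
  feathered-shank: (187 − 213.75)² / 213.75 = 3.3477
  clean-shank: (98 − 71.25)² / 71.25 = 10.0430
χ² = 3.3477 + 10.0430 = 13.3907 ≈ 13.391

13.391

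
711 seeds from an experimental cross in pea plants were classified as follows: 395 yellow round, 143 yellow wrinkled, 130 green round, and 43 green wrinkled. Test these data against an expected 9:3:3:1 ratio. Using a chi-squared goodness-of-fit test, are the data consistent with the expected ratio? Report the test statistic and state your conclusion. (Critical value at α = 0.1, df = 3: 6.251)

0.894; consistent

Expected counts for N = 711 under a 9:3:3:1 ratio (total parts = 16):
  yellow round: 711 × 9/16 = 399.9375
  yellow wrinkled: 711 × 3/16 = 133.3125
  green round: 711 × 3/16 = 133.3125
  green wrinkled: 711 × 1/16 = 44.4375
χ² = Σ (O − E)² / E
  yellow round: (395 − 399.9375)² / 399.9375 = 0.0610
  yellow wrinkled: (143 − 133.3125)² / 133.3125 = 0.7040
  green round: (130 − 133.3125)² / 133.3125 = 0.0823
  green wrinkled: (43 − 44.4375)² / 44.4375 = 0.0465
χ² = 0.0610 + 0.7040 + 0.0823 + 0.0465 = 0.8938 ≈ 0.894
Degrees of freedom = 4 − 1 = 3; critical value at α = 0.1 is 6.251.
Since 0.894 < 6.251, we fail to reject the null hypothesis — the data are consistent with the 9:3:3:1 ratio.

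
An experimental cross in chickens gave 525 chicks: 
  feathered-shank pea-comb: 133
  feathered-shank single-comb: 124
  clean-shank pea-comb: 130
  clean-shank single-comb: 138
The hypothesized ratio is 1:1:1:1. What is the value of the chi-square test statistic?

Total ratio parts = 4. Expected numbers out of 525:
  feathered-shank pea-comb: 525 × 1/4 = 131.25
  feathered-shank single-comb: 525 × 1/4 = 131.25
  clean-shank pea-comb: 525 × 1/4 = 131.25
  clean-shank single-comb: 525 × 1/4 = 131.25
χ² = Σ (O − E)² / E
  feathered-shank pea-comb: (133 − 131.25)² / 131.25 = 0.0233
  feathered-shank single-comb: (124 − 131.25)² / 131.25 = 0.4005
  clean-shank pea-comb: (130 − 131.25)² / 131.25 = 0.0119
  clean-shank single-comb: (138 − 131.25)² / 131.25 = 0.3471
χ² = 0.0233 + 0.4005 + 0.0119 + 0.3471 = 0.7828 ≈ 0.783

0.783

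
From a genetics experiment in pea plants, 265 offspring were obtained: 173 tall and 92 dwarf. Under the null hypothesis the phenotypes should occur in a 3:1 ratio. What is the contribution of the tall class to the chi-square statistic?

3.336

The 3:1 ratio has 4 parts, so with N = 265 the expected counts are:
  tall: 265 × 3/4 = 198.75
  dwarf: 265 × 1/4 = 66.25
Contribution of tall: (173 − 198.75)² / 198.75 = 3.3362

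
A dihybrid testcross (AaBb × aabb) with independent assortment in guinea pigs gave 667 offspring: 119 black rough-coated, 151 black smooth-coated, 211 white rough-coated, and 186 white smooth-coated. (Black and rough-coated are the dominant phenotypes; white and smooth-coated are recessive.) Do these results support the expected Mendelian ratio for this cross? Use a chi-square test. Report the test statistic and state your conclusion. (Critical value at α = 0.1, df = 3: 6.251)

A dihybrid testcross with independent assortment gives a 1:1:1:1 ratio.
The 1:1:1:1 ratio has 4 parts, so with N = 667 the expected counts are:
  black rough-coated: 667 × 1/4 = 166.75
  black smooth-coated: 667 × 1/4 = 166.75
  white rough-coated: 667 × 1/4 = 166.75
  white smooth-coated: 667 × 1/4 = 166.75
χ² = Σ (O − E)² / E
  black rough-coated: (119 − 166.75)² / 166.75 = 13.6735
  black smooth-coated: (151 − 166.75)² / 166.75 = 1.4876
  white rough-coated: (211 − 166.75)² / 166.75 = 11.7425
  white smooth-coated: (186 − 166.75)² / 166.75 = 2.2223
χ² = 13.6735 + 1.4876 + 11.7425 + 2.2223 = 29.1259 ≈ 29.126
Degrees of freedom = 4 − 1 = 3; critical value at α = 0.1 is 6.251.
Since 29.126 > 6.251, we reject the null hypothesis — the data do not fit the 1:1:1:1 ratio.

29.126; not consistent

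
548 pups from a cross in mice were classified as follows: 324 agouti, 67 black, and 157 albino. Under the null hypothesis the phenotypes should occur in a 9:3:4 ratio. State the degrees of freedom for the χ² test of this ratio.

A goodness-of-fit test with 3 phenotype classes has df = 3 − 1 = 2.

2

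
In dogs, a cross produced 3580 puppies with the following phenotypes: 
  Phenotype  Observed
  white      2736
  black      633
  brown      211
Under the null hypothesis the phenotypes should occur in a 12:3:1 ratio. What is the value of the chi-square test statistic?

3.875

Expected counts for N = 3580 under a 12:3:1 ratio (total parts = 16):
  white: 3580 × 12/16 = 2685
  black: 3580 × 3/16 = 671.25
  brown: 3580 × 1/16 = 223.75
χ² = Σ (O − E)² / E
  white: (2736 − 2685)² / 2685 = 0.9687
  black: (633 − 671.25)² / 671.25 = 2.1796
  brown: (211 − 223.75)² / 223.75 = 0.7265
χ² = 0.9687 + 2.1796 + 0.7265 = 3.8748 ≈ 3.875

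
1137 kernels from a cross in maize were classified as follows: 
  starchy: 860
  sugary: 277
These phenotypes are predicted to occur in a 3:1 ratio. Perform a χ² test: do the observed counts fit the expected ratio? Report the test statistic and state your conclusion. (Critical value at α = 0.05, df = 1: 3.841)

Under the 3:1 hypothesis (Σ ratio = 4, N = 1137):
  starchy: 1137 × 3/4 = 852.75
  sugary: 1137 × 1/4 = 284.25
χ² = Σ (O − E)² / E
  starchy: (860 − 852.75)² / 852.75 = 0.0616
  sugary: (277 − 284.25)² / 284.25 = 0.1849
χ² = 0.0616 + 0.1849 = 0.2465 ≈ 0.247
Degrees of freedom = 2 − 1 = 1; critical value at α = 0.05 is 3.841.
Since 0.247 < 3.841, we fail to reject the null hypothesis — the data are consistent with the 3:1 ratio.

0.247; consistent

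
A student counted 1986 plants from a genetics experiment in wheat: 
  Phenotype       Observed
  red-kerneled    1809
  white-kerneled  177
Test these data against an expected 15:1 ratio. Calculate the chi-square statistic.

24.025

Under the 15:1 hypothesis (Σ ratio = 16, N = 1986):
  red-kerneled: 1986 × 15/16 = 1861.875
  white-kerneled: 1986 × 1/16 = 124.125
χ² = Σ (O − E)² / E
  red-kerneled: (1809 − 1861.875)² / 1861.875 = 1.5016
  white-kerneled: (177 − 124.125)² / 124.125 = 22.5238
χ² = 1.5016 + 22.5238 = 24.0254 ≈ 24.025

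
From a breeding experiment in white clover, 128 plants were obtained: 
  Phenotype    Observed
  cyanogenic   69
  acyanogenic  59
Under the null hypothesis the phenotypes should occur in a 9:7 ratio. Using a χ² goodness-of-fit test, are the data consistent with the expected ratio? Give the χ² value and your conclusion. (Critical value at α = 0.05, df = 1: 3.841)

The 9:7 ratio has 16 parts, so with N = 128 the expected counts are:
  cyanogenic: 128 × 9/16 = 72
  acyanogenic: 128 × 7/16 = 56
χ² = Σ (O − E)² / E
  cyanogenic: (69 − 72)² / 72 = 0.1250
  acyanogenic: (59 − 56)² / 56 = 0.1607
χ² = 0.1250 + 0.1607 = 0.2857 ≈ 0.286
Degrees of freedom = 2 − 1 = 1; critical value at α = 0.05 is 3.841.
Since 0.286 < 3.841, we fail to reject the null hypothesis — the data are consistent with the 9:7 ratio.

0.286; consistent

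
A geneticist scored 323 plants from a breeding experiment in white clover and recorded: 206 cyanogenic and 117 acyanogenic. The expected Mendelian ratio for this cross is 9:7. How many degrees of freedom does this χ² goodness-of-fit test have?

A goodness-of-fit test with 2 phenotype classes has df = 2 − 1 = 1.

1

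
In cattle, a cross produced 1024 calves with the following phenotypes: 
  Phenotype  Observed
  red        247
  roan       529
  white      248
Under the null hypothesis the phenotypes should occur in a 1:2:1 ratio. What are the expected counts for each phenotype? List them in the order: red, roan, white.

256, 512, 256

The 1:2:1 ratio has 4 parts, so with N = 1024 the expected counts are:
  red: 1024 × 1/4 = 256
  roan: 1024 × 2/4 = 512
  white: 1024 × 1/4 = 256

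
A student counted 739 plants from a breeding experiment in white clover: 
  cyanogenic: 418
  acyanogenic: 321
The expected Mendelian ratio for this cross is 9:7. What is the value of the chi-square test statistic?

Under the 9:7 hypothesis (Σ ratio = 16, N = 739):
  cyanogenic: 739 × 9/16 = 415.6875
  acyanogenic: 739 × 7/16 = 323.3125
χ² = Σ (O − E)² / E
  cyanogenic: (418 − 415.6875)² / 415.6875 = 0.0129
  acyanogenic: (321 − 323.3125)² / 323.3125 = 0.0165
χ² = 0.0129 + 0.0165 = 0.0294 ≈ 0.029

0.029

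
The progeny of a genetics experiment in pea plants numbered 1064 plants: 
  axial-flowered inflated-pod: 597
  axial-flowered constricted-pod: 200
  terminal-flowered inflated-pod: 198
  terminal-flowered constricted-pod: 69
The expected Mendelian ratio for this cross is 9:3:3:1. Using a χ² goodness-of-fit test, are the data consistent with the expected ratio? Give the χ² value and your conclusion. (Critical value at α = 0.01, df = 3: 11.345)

0.110; consistent

Under the 9:3:3:1 hypothesis (Σ ratio = 16, N = 1064):
  axial-flowered inflated-pod: 1064 × 9/16 = 598.5
  axial-flowered constricted-pod: 1064 × 3/16 = 199.5
  terminal-flowered inflated-pod: 1064 × 3/16 = 199.5
  terminal-flowered constricted-pod: 1064 × 1/16 = 66.5
χ² = Σ (O − E)² / E
  axial-flowered inflated-pod: (597 − 598.5)² / 598.5 = 0.0038
  axial-flowered constricted-pod: (200 − 199.5)² / 199.5 = 0.0013
  terminal-flowered inflated-pod: (198 − 199.5)² / 199.5 = 0.0113
  terminal-flowered constricted-pod: (69 − 66.5)² / 66.5 = 0.0940
χ² = 0.0038 + 0.0013 + 0.0113 + 0.0940 = 0.1104 ≈ 0.110
Degrees of freedom = 4 − 1 = 3; critical value at α = 0.01 is 11.345.
Since 0.110 < 11.345, we fail to reject the null hypothesis — the data are consistent with the 9:3:3:1 ratio.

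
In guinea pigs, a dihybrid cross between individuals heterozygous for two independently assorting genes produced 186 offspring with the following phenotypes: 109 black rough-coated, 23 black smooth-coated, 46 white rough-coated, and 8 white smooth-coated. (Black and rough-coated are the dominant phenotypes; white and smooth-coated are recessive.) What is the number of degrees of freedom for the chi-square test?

3

A dihybrid F₂ with independent assortment and complete dominance at both loci gives a 9:3:3:1 phenotypic ratio.
A goodness-of-fit test with 4 phenotype classes has df = 4 − 1 = 3.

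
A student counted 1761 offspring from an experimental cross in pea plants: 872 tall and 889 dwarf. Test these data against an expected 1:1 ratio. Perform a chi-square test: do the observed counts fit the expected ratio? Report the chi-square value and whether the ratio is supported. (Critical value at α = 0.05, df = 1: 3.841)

0.164; consistent

The 1:1 ratio has 2 parts, so with N = 1761 the expected counts are:
  tall: 1761 × 1/2 = 880.5
  dwarf: 1761 × 1/2 = 880.5
χ² = Σ (O − E)² / E
  tall: (872 − 880.5)² / 880.5 = 0.0821
  dwarf: (889 − 880.5)² / 880.5 = 0.0821
χ² = 0.0821 + 0.0821 = 0.1642 ≈ 0.164
Degrees of freedom = 2 − 1 = 1; critical value at α = 0.05 is 3.841.
Since 0.164 < 3.841, we fail to reject the null hypothesis — the data are consistent with the 1:1 ratio.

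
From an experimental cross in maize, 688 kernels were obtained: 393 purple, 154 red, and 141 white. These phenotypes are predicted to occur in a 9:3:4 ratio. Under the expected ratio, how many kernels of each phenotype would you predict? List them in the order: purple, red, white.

Total ratio parts = 16. Expected numbers out of 688:
  purple: 688 × 9/16 = 387
  red: 688 × 3/16 = 129
  white: 688 × 4/16 = 172

387, 129, 172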